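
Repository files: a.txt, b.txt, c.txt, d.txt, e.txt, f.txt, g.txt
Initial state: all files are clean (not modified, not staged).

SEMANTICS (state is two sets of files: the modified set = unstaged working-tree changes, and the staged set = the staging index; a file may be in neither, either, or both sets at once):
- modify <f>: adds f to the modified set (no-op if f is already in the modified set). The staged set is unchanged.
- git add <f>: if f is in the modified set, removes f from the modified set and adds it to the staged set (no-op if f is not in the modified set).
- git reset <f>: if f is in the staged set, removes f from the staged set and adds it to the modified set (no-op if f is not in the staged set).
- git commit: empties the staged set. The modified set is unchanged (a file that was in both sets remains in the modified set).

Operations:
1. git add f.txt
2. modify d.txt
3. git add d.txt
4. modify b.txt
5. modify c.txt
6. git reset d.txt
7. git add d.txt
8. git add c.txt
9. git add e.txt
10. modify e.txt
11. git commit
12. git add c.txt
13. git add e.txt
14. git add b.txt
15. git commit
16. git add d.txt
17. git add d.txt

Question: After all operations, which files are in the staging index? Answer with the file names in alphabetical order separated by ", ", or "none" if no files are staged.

Answer: none

Derivation:
After op 1 (git add f.txt): modified={none} staged={none}
After op 2 (modify d.txt): modified={d.txt} staged={none}
After op 3 (git add d.txt): modified={none} staged={d.txt}
After op 4 (modify b.txt): modified={b.txt} staged={d.txt}
After op 5 (modify c.txt): modified={b.txt, c.txt} staged={d.txt}
After op 6 (git reset d.txt): modified={b.txt, c.txt, d.txt} staged={none}
After op 7 (git add d.txt): modified={b.txt, c.txt} staged={d.txt}
After op 8 (git add c.txt): modified={b.txt} staged={c.txt, d.txt}
After op 9 (git add e.txt): modified={b.txt} staged={c.txt, d.txt}
After op 10 (modify e.txt): modified={b.txt, e.txt} staged={c.txt, d.txt}
After op 11 (git commit): modified={b.txt, e.txt} staged={none}
After op 12 (git add c.txt): modified={b.txt, e.txt} staged={none}
After op 13 (git add e.txt): modified={b.txt} staged={e.txt}
After op 14 (git add b.txt): modified={none} staged={b.txt, e.txt}
After op 15 (git commit): modified={none} staged={none}
After op 16 (git add d.txt): modified={none} staged={none}
After op 17 (git add d.txt): modified={none} staged={none}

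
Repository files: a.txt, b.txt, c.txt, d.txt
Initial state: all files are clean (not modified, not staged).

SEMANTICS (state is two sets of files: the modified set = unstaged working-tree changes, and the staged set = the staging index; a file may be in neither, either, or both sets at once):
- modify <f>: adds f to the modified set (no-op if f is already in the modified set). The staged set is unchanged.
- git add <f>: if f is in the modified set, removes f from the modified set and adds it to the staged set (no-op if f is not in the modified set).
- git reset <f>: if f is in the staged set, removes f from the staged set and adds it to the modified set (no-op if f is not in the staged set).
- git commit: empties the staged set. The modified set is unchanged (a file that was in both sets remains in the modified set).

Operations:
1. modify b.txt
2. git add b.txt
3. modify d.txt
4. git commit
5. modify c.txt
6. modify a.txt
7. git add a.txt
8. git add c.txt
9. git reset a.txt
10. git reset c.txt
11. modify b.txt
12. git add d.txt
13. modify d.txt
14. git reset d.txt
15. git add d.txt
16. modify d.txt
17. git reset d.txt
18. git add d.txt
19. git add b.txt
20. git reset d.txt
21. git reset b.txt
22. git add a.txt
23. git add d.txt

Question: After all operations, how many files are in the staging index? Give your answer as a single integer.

After op 1 (modify b.txt): modified={b.txt} staged={none}
After op 2 (git add b.txt): modified={none} staged={b.txt}
After op 3 (modify d.txt): modified={d.txt} staged={b.txt}
After op 4 (git commit): modified={d.txt} staged={none}
After op 5 (modify c.txt): modified={c.txt, d.txt} staged={none}
After op 6 (modify a.txt): modified={a.txt, c.txt, d.txt} staged={none}
After op 7 (git add a.txt): modified={c.txt, d.txt} staged={a.txt}
After op 8 (git add c.txt): modified={d.txt} staged={a.txt, c.txt}
After op 9 (git reset a.txt): modified={a.txt, d.txt} staged={c.txt}
After op 10 (git reset c.txt): modified={a.txt, c.txt, d.txt} staged={none}
After op 11 (modify b.txt): modified={a.txt, b.txt, c.txt, d.txt} staged={none}
After op 12 (git add d.txt): modified={a.txt, b.txt, c.txt} staged={d.txt}
After op 13 (modify d.txt): modified={a.txt, b.txt, c.txt, d.txt} staged={d.txt}
After op 14 (git reset d.txt): modified={a.txt, b.txt, c.txt, d.txt} staged={none}
After op 15 (git add d.txt): modified={a.txt, b.txt, c.txt} staged={d.txt}
After op 16 (modify d.txt): modified={a.txt, b.txt, c.txt, d.txt} staged={d.txt}
After op 17 (git reset d.txt): modified={a.txt, b.txt, c.txt, d.txt} staged={none}
After op 18 (git add d.txt): modified={a.txt, b.txt, c.txt} staged={d.txt}
After op 19 (git add b.txt): modified={a.txt, c.txt} staged={b.txt, d.txt}
After op 20 (git reset d.txt): modified={a.txt, c.txt, d.txt} staged={b.txt}
After op 21 (git reset b.txt): modified={a.txt, b.txt, c.txt, d.txt} staged={none}
After op 22 (git add a.txt): modified={b.txt, c.txt, d.txt} staged={a.txt}
After op 23 (git add d.txt): modified={b.txt, c.txt} staged={a.txt, d.txt}
Final staged set: {a.txt, d.txt} -> count=2

Answer: 2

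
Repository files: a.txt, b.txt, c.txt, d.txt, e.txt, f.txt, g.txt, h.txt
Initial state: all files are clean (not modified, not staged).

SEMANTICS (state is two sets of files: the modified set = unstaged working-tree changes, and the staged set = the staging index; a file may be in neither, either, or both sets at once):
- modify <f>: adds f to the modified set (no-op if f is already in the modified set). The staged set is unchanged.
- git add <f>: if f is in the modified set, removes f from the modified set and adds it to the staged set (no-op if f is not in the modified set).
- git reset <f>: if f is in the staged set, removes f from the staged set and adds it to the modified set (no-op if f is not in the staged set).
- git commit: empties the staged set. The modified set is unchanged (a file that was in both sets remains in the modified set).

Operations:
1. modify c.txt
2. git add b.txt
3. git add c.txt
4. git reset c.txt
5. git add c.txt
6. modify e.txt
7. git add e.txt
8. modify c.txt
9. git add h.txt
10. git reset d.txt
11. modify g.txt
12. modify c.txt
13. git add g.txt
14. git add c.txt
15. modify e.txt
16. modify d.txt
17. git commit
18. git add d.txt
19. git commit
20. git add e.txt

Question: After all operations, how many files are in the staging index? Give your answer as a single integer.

Answer: 1

Derivation:
After op 1 (modify c.txt): modified={c.txt} staged={none}
After op 2 (git add b.txt): modified={c.txt} staged={none}
After op 3 (git add c.txt): modified={none} staged={c.txt}
After op 4 (git reset c.txt): modified={c.txt} staged={none}
After op 5 (git add c.txt): modified={none} staged={c.txt}
After op 6 (modify e.txt): modified={e.txt} staged={c.txt}
After op 7 (git add e.txt): modified={none} staged={c.txt, e.txt}
After op 8 (modify c.txt): modified={c.txt} staged={c.txt, e.txt}
After op 9 (git add h.txt): modified={c.txt} staged={c.txt, e.txt}
After op 10 (git reset d.txt): modified={c.txt} staged={c.txt, e.txt}
After op 11 (modify g.txt): modified={c.txt, g.txt} staged={c.txt, e.txt}
After op 12 (modify c.txt): modified={c.txt, g.txt} staged={c.txt, e.txt}
After op 13 (git add g.txt): modified={c.txt} staged={c.txt, e.txt, g.txt}
After op 14 (git add c.txt): modified={none} staged={c.txt, e.txt, g.txt}
After op 15 (modify e.txt): modified={e.txt} staged={c.txt, e.txt, g.txt}
After op 16 (modify d.txt): modified={d.txt, e.txt} staged={c.txt, e.txt, g.txt}
After op 17 (git commit): modified={d.txt, e.txt} staged={none}
After op 18 (git add d.txt): modified={e.txt} staged={d.txt}
After op 19 (git commit): modified={e.txt} staged={none}
After op 20 (git add e.txt): modified={none} staged={e.txt}
Final staged set: {e.txt} -> count=1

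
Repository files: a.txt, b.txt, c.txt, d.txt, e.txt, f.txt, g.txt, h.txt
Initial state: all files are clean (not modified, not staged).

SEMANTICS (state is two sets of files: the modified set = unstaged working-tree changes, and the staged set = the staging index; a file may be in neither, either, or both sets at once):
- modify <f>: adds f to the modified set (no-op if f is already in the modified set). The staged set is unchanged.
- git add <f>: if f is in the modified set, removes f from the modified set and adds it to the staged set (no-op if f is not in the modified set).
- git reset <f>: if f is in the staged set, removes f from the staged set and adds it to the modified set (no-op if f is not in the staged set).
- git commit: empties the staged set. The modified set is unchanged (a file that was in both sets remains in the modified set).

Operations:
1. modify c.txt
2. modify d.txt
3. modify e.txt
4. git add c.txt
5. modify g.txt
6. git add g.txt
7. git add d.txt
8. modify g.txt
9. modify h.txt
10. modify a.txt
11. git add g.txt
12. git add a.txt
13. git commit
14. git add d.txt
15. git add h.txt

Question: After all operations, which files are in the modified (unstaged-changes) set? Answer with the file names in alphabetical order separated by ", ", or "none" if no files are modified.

After op 1 (modify c.txt): modified={c.txt} staged={none}
After op 2 (modify d.txt): modified={c.txt, d.txt} staged={none}
After op 3 (modify e.txt): modified={c.txt, d.txt, e.txt} staged={none}
After op 4 (git add c.txt): modified={d.txt, e.txt} staged={c.txt}
After op 5 (modify g.txt): modified={d.txt, e.txt, g.txt} staged={c.txt}
After op 6 (git add g.txt): modified={d.txt, e.txt} staged={c.txt, g.txt}
After op 7 (git add d.txt): modified={e.txt} staged={c.txt, d.txt, g.txt}
After op 8 (modify g.txt): modified={e.txt, g.txt} staged={c.txt, d.txt, g.txt}
After op 9 (modify h.txt): modified={e.txt, g.txt, h.txt} staged={c.txt, d.txt, g.txt}
After op 10 (modify a.txt): modified={a.txt, e.txt, g.txt, h.txt} staged={c.txt, d.txt, g.txt}
After op 11 (git add g.txt): modified={a.txt, e.txt, h.txt} staged={c.txt, d.txt, g.txt}
After op 12 (git add a.txt): modified={e.txt, h.txt} staged={a.txt, c.txt, d.txt, g.txt}
After op 13 (git commit): modified={e.txt, h.txt} staged={none}
After op 14 (git add d.txt): modified={e.txt, h.txt} staged={none}
After op 15 (git add h.txt): modified={e.txt} staged={h.txt}

Answer: e.txt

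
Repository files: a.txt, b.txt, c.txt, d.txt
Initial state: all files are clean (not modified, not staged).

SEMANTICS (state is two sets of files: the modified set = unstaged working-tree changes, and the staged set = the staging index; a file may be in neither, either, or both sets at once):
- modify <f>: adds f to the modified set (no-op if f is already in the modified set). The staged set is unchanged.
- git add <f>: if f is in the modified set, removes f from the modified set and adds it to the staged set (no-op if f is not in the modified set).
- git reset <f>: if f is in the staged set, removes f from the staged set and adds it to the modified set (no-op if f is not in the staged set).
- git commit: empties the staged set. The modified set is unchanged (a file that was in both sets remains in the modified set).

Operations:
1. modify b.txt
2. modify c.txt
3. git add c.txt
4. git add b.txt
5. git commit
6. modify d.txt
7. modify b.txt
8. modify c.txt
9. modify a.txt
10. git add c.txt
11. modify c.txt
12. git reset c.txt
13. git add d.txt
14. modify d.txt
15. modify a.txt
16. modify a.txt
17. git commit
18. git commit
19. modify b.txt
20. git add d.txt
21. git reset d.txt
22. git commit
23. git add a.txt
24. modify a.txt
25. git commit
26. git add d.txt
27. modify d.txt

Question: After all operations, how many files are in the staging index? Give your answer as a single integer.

Answer: 1

Derivation:
After op 1 (modify b.txt): modified={b.txt} staged={none}
After op 2 (modify c.txt): modified={b.txt, c.txt} staged={none}
After op 3 (git add c.txt): modified={b.txt} staged={c.txt}
After op 4 (git add b.txt): modified={none} staged={b.txt, c.txt}
After op 5 (git commit): modified={none} staged={none}
After op 6 (modify d.txt): modified={d.txt} staged={none}
After op 7 (modify b.txt): modified={b.txt, d.txt} staged={none}
After op 8 (modify c.txt): modified={b.txt, c.txt, d.txt} staged={none}
After op 9 (modify a.txt): modified={a.txt, b.txt, c.txt, d.txt} staged={none}
After op 10 (git add c.txt): modified={a.txt, b.txt, d.txt} staged={c.txt}
After op 11 (modify c.txt): modified={a.txt, b.txt, c.txt, d.txt} staged={c.txt}
After op 12 (git reset c.txt): modified={a.txt, b.txt, c.txt, d.txt} staged={none}
After op 13 (git add d.txt): modified={a.txt, b.txt, c.txt} staged={d.txt}
After op 14 (modify d.txt): modified={a.txt, b.txt, c.txt, d.txt} staged={d.txt}
After op 15 (modify a.txt): modified={a.txt, b.txt, c.txt, d.txt} staged={d.txt}
After op 16 (modify a.txt): modified={a.txt, b.txt, c.txt, d.txt} staged={d.txt}
After op 17 (git commit): modified={a.txt, b.txt, c.txt, d.txt} staged={none}
After op 18 (git commit): modified={a.txt, b.txt, c.txt, d.txt} staged={none}
After op 19 (modify b.txt): modified={a.txt, b.txt, c.txt, d.txt} staged={none}
After op 20 (git add d.txt): modified={a.txt, b.txt, c.txt} staged={d.txt}
After op 21 (git reset d.txt): modified={a.txt, b.txt, c.txt, d.txt} staged={none}
After op 22 (git commit): modified={a.txt, b.txt, c.txt, d.txt} staged={none}
After op 23 (git add a.txt): modified={b.txt, c.txt, d.txt} staged={a.txt}
After op 24 (modify a.txt): modified={a.txt, b.txt, c.txt, d.txt} staged={a.txt}
After op 25 (git commit): modified={a.txt, b.txt, c.txt, d.txt} staged={none}
After op 26 (git add d.txt): modified={a.txt, b.txt, c.txt} staged={d.txt}
After op 27 (modify d.txt): modified={a.txt, b.txt, c.txt, d.txt} staged={d.txt}
Final staged set: {d.txt} -> count=1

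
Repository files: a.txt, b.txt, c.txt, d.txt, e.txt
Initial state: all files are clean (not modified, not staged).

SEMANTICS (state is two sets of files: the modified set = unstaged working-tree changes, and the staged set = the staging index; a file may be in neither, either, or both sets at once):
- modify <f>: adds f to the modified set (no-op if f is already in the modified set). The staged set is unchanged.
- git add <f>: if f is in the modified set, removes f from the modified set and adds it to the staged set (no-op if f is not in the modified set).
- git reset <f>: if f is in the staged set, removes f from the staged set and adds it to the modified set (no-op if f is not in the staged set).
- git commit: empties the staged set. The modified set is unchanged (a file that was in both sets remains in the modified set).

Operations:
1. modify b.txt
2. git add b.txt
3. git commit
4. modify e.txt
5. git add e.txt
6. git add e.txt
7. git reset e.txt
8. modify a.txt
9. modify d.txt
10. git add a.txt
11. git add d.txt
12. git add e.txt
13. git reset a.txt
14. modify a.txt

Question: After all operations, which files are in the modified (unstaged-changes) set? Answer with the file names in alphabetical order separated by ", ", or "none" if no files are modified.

After op 1 (modify b.txt): modified={b.txt} staged={none}
After op 2 (git add b.txt): modified={none} staged={b.txt}
After op 3 (git commit): modified={none} staged={none}
After op 4 (modify e.txt): modified={e.txt} staged={none}
After op 5 (git add e.txt): modified={none} staged={e.txt}
After op 6 (git add e.txt): modified={none} staged={e.txt}
After op 7 (git reset e.txt): modified={e.txt} staged={none}
After op 8 (modify a.txt): modified={a.txt, e.txt} staged={none}
After op 9 (modify d.txt): modified={a.txt, d.txt, e.txt} staged={none}
After op 10 (git add a.txt): modified={d.txt, e.txt} staged={a.txt}
After op 11 (git add d.txt): modified={e.txt} staged={a.txt, d.txt}
After op 12 (git add e.txt): modified={none} staged={a.txt, d.txt, e.txt}
After op 13 (git reset a.txt): modified={a.txt} staged={d.txt, e.txt}
After op 14 (modify a.txt): modified={a.txt} staged={d.txt, e.txt}

Answer: a.txt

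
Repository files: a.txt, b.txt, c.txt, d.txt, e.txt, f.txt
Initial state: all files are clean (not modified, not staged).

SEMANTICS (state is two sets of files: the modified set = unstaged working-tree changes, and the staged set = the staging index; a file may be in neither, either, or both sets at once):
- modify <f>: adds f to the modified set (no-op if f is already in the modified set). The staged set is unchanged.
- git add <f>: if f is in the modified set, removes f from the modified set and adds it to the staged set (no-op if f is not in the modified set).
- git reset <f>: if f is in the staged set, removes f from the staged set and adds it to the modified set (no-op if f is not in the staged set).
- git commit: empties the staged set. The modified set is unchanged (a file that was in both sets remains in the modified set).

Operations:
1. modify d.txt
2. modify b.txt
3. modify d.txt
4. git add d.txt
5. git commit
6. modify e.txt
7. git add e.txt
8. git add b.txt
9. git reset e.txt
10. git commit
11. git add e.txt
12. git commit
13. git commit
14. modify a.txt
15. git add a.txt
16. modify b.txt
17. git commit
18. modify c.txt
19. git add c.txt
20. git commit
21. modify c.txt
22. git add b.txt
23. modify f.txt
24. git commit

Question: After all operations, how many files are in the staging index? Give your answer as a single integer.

After op 1 (modify d.txt): modified={d.txt} staged={none}
After op 2 (modify b.txt): modified={b.txt, d.txt} staged={none}
After op 3 (modify d.txt): modified={b.txt, d.txt} staged={none}
After op 4 (git add d.txt): modified={b.txt} staged={d.txt}
After op 5 (git commit): modified={b.txt} staged={none}
After op 6 (modify e.txt): modified={b.txt, e.txt} staged={none}
After op 7 (git add e.txt): modified={b.txt} staged={e.txt}
After op 8 (git add b.txt): modified={none} staged={b.txt, e.txt}
After op 9 (git reset e.txt): modified={e.txt} staged={b.txt}
After op 10 (git commit): modified={e.txt} staged={none}
After op 11 (git add e.txt): modified={none} staged={e.txt}
After op 12 (git commit): modified={none} staged={none}
After op 13 (git commit): modified={none} staged={none}
After op 14 (modify a.txt): modified={a.txt} staged={none}
After op 15 (git add a.txt): modified={none} staged={a.txt}
After op 16 (modify b.txt): modified={b.txt} staged={a.txt}
After op 17 (git commit): modified={b.txt} staged={none}
After op 18 (modify c.txt): modified={b.txt, c.txt} staged={none}
After op 19 (git add c.txt): modified={b.txt} staged={c.txt}
After op 20 (git commit): modified={b.txt} staged={none}
After op 21 (modify c.txt): modified={b.txt, c.txt} staged={none}
After op 22 (git add b.txt): modified={c.txt} staged={b.txt}
After op 23 (modify f.txt): modified={c.txt, f.txt} staged={b.txt}
After op 24 (git commit): modified={c.txt, f.txt} staged={none}
Final staged set: {none} -> count=0

Answer: 0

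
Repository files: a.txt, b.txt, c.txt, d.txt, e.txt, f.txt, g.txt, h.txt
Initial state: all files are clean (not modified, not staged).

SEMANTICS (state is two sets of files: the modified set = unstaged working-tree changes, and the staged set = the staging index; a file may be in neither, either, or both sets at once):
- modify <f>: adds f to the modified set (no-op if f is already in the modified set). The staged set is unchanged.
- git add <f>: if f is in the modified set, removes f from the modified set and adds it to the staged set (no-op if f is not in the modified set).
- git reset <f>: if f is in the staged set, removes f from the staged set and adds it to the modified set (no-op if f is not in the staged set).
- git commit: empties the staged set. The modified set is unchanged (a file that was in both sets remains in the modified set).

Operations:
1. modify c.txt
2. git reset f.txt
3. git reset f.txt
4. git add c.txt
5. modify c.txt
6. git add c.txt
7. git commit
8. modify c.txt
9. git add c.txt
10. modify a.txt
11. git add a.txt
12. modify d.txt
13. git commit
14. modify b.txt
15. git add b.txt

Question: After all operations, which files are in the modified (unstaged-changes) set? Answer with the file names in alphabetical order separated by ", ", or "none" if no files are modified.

After op 1 (modify c.txt): modified={c.txt} staged={none}
After op 2 (git reset f.txt): modified={c.txt} staged={none}
After op 3 (git reset f.txt): modified={c.txt} staged={none}
After op 4 (git add c.txt): modified={none} staged={c.txt}
After op 5 (modify c.txt): modified={c.txt} staged={c.txt}
After op 6 (git add c.txt): modified={none} staged={c.txt}
After op 7 (git commit): modified={none} staged={none}
After op 8 (modify c.txt): modified={c.txt} staged={none}
After op 9 (git add c.txt): modified={none} staged={c.txt}
After op 10 (modify a.txt): modified={a.txt} staged={c.txt}
After op 11 (git add a.txt): modified={none} staged={a.txt, c.txt}
After op 12 (modify d.txt): modified={d.txt} staged={a.txt, c.txt}
After op 13 (git commit): modified={d.txt} staged={none}
After op 14 (modify b.txt): modified={b.txt, d.txt} staged={none}
After op 15 (git add b.txt): modified={d.txt} staged={b.txt}

Answer: d.txt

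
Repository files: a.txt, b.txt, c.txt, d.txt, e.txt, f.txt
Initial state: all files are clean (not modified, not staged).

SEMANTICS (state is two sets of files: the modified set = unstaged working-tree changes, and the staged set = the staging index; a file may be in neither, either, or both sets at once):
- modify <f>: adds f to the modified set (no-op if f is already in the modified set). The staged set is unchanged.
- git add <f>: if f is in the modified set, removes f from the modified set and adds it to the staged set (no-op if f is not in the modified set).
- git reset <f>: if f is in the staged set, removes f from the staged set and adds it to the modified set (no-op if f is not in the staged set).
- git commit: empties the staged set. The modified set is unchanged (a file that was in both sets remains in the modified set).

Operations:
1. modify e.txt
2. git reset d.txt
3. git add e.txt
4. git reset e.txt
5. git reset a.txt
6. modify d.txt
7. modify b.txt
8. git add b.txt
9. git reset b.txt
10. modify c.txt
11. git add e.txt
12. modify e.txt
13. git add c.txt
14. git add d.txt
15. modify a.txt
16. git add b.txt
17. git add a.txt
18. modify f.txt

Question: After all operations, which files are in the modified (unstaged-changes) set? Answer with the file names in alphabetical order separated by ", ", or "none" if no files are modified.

Answer: e.txt, f.txt

Derivation:
After op 1 (modify e.txt): modified={e.txt} staged={none}
After op 2 (git reset d.txt): modified={e.txt} staged={none}
After op 3 (git add e.txt): modified={none} staged={e.txt}
After op 4 (git reset e.txt): modified={e.txt} staged={none}
After op 5 (git reset a.txt): modified={e.txt} staged={none}
After op 6 (modify d.txt): modified={d.txt, e.txt} staged={none}
After op 7 (modify b.txt): modified={b.txt, d.txt, e.txt} staged={none}
After op 8 (git add b.txt): modified={d.txt, e.txt} staged={b.txt}
After op 9 (git reset b.txt): modified={b.txt, d.txt, e.txt} staged={none}
After op 10 (modify c.txt): modified={b.txt, c.txt, d.txt, e.txt} staged={none}
After op 11 (git add e.txt): modified={b.txt, c.txt, d.txt} staged={e.txt}
After op 12 (modify e.txt): modified={b.txt, c.txt, d.txt, e.txt} staged={e.txt}
After op 13 (git add c.txt): modified={b.txt, d.txt, e.txt} staged={c.txt, e.txt}
After op 14 (git add d.txt): modified={b.txt, e.txt} staged={c.txt, d.txt, e.txt}
After op 15 (modify a.txt): modified={a.txt, b.txt, e.txt} staged={c.txt, d.txt, e.txt}
After op 16 (git add b.txt): modified={a.txt, e.txt} staged={b.txt, c.txt, d.txt, e.txt}
After op 17 (git add a.txt): modified={e.txt} staged={a.txt, b.txt, c.txt, d.txt, e.txt}
After op 18 (modify f.txt): modified={e.txt, f.txt} staged={a.txt, b.txt, c.txt, d.txt, e.txt}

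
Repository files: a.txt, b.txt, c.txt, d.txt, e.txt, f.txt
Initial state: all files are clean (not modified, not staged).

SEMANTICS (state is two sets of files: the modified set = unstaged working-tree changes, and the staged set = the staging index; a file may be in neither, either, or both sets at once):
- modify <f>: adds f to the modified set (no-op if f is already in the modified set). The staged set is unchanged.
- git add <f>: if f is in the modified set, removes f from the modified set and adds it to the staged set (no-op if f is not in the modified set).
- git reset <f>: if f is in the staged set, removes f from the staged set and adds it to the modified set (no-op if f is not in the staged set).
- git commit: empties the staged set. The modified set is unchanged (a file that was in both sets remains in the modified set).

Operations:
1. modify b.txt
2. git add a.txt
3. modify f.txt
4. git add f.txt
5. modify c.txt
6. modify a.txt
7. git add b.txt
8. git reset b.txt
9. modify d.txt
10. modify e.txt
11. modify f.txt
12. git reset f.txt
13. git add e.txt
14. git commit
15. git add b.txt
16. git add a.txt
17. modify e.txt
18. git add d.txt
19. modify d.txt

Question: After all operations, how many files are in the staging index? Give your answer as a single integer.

Answer: 3

Derivation:
After op 1 (modify b.txt): modified={b.txt} staged={none}
After op 2 (git add a.txt): modified={b.txt} staged={none}
After op 3 (modify f.txt): modified={b.txt, f.txt} staged={none}
After op 4 (git add f.txt): modified={b.txt} staged={f.txt}
After op 5 (modify c.txt): modified={b.txt, c.txt} staged={f.txt}
After op 6 (modify a.txt): modified={a.txt, b.txt, c.txt} staged={f.txt}
After op 7 (git add b.txt): modified={a.txt, c.txt} staged={b.txt, f.txt}
After op 8 (git reset b.txt): modified={a.txt, b.txt, c.txt} staged={f.txt}
After op 9 (modify d.txt): modified={a.txt, b.txt, c.txt, d.txt} staged={f.txt}
After op 10 (modify e.txt): modified={a.txt, b.txt, c.txt, d.txt, e.txt} staged={f.txt}
After op 11 (modify f.txt): modified={a.txt, b.txt, c.txt, d.txt, e.txt, f.txt} staged={f.txt}
After op 12 (git reset f.txt): modified={a.txt, b.txt, c.txt, d.txt, e.txt, f.txt} staged={none}
After op 13 (git add e.txt): modified={a.txt, b.txt, c.txt, d.txt, f.txt} staged={e.txt}
After op 14 (git commit): modified={a.txt, b.txt, c.txt, d.txt, f.txt} staged={none}
After op 15 (git add b.txt): modified={a.txt, c.txt, d.txt, f.txt} staged={b.txt}
After op 16 (git add a.txt): modified={c.txt, d.txt, f.txt} staged={a.txt, b.txt}
After op 17 (modify e.txt): modified={c.txt, d.txt, e.txt, f.txt} staged={a.txt, b.txt}
After op 18 (git add d.txt): modified={c.txt, e.txt, f.txt} staged={a.txt, b.txt, d.txt}
After op 19 (modify d.txt): modified={c.txt, d.txt, e.txt, f.txt} staged={a.txt, b.txt, d.txt}
Final staged set: {a.txt, b.txt, d.txt} -> count=3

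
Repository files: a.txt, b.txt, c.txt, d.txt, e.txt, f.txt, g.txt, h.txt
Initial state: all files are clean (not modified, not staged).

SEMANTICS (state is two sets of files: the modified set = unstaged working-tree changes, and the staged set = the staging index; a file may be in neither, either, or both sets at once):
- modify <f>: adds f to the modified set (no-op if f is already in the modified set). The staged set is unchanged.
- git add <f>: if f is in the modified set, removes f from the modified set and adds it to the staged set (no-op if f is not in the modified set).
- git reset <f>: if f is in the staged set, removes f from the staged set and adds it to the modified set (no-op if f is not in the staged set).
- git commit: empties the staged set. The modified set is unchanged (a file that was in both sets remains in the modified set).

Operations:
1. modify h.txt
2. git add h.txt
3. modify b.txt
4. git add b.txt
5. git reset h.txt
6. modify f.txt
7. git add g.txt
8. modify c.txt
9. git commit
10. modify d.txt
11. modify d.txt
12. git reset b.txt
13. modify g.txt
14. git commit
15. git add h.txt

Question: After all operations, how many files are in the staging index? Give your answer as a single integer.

After op 1 (modify h.txt): modified={h.txt} staged={none}
After op 2 (git add h.txt): modified={none} staged={h.txt}
After op 3 (modify b.txt): modified={b.txt} staged={h.txt}
After op 4 (git add b.txt): modified={none} staged={b.txt, h.txt}
After op 5 (git reset h.txt): modified={h.txt} staged={b.txt}
After op 6 (modify f.txt): modified={f.txt, h.txt} staged={b.txt}
After op 7 (git add g.txt): modified={f.txt, h.txt} staged={b.txt}
After op 8 (modify c.txt): modified={c.txt, f.txt, h.txt} staged={b.txt}
After op 9 (git commit): modified={c.txt, f.txt, h.txt} staged={none}
After op 10 (modify d.txt): modified={c.txt, d.txt, f.txt, h.txt} staged={none}
After op 11 (modify d.txt): modified={c.txt, d.txt, f.txt, h.txt} staged={none}
After op 12 (git reset b.txt): modified={c.txt, d.txt, f.txt, h.txt} staged={none}
After op 13 (modify g.txt): modified={c.txt, d.txt, f.txt, g.txt, h.txt} staged={none}
After op 14 (git commit): modified={c.txt, d.txt, f.txt, g.txt, h.txt} staged={none}
After op 15 (git add h.txt): modified={c.txt, d.txt, f.txt, g.txt} staged={h.txt}
Final staged set: {h.txt} -> count=1

Answer: 1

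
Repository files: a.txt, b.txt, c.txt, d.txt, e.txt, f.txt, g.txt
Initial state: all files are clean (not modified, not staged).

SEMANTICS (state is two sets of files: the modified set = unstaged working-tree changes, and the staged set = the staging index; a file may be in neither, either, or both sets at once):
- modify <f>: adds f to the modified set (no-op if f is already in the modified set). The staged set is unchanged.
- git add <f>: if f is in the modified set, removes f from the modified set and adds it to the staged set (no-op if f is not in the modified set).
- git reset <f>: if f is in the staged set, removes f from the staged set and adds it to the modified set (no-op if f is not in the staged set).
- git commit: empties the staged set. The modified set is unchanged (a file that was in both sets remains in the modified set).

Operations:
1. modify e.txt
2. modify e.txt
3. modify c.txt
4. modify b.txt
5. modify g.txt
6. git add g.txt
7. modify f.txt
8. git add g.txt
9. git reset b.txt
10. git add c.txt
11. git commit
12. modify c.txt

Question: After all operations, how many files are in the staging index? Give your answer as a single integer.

After op 1 (modify e.txt): modified={e.txt} staged={none}
After op 2 (modify e.txt): modified={e.txt} staged={none}
After op 3 (modify c.txt): modified={c.txt, e.txt} staged={none}
After op 4 (modify b.txt): modified={b.txt, c.txt, e.txt} staged={none}
After op 5 (modify g.txt): modified={b.txt, c.txt, e.txt, g.txt} staged={none}
After op 6 (git add g.txt): modified={b.txt, c.txt, e.txt} staged={g.txt}
After op 7 (modify f.txt): modified={b.txt, c.txt, e.txt, f.txt} staged={g.txt}
After op 8 (git add g.txt): modified={b.txt, c.txt, e.txt, f.txt} staged={g.txt}
After op 9 (git reset b.txt): modified={b.txt, c.txt, e.txt, f.txt} staged={g.txt}
After op 10 (git add c.txt): modified={b.txt, e.txt, f.txt} staged={c.txt, g.txt}
After op 11 (git commit): modified={b.txt, e.txt, f.txt} staged={none}
After op 12 (modify c.txt): modified={b.txt, c.txt, e.txt, f.txt} staged={none}
Final staged set: {none} -> count=0

Answer: 0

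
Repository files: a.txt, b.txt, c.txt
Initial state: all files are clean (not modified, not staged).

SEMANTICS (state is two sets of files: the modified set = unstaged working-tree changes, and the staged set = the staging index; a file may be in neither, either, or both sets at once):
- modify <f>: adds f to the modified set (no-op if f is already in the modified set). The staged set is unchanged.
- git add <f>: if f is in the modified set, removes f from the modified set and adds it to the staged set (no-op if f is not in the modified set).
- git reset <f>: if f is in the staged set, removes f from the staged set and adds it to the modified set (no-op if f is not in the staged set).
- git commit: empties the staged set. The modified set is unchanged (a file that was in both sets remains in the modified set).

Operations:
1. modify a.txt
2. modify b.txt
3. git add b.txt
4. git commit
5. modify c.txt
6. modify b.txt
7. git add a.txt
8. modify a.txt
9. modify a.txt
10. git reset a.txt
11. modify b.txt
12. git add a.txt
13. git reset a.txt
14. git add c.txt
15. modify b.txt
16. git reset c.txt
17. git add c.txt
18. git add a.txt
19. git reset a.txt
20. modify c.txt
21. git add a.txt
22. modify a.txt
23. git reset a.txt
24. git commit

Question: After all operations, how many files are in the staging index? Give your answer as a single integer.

After op 1 (modify a.txt): modified={a.txt} staged={none}
After op 2 (modify b.txt): modified={a.txt, b.txt} staged={none}
After op 3 (git add b.txt): modified={a.txt} staged={b.txt}
After op 4 (git commit): modified={a.txt} staged={none}
After op 5 (modify c.txt): modified={a.txt, c.txt} staged={none}
After op 6 (modify b.txt): modified={a.txt, b.txt, c.txt} staged={none}
After op 7 (git add a.txt): modified={b.txt, c.txt} staged={a.txt}
After op 8 (modify a.txt): modified={a.txt, b.txt, c.txt} staged={a.txt}
After op 9 (modify a.txt): modified={a.txt, b.txt, c.txt} staged={a.txt}
After op 10 (git reset a.txt): modified={a.txt, b.txt, c.txt} staged={none}
After op 11 (modify b.txt): modified={a.txt, b.txt, c.txt} staged={none}
After op 12 (git add a.txt): modified={b.txt, c.txt} staged={a.txt}
After op 13 (git reset a.txt): modified={a.txt, b.txt, c.txt} staged={none}
After op 14 (git add c.txt): modified={a.txt, b.txt} staged={c.txt}
After op 15 (modify b.txt): modified={a.txt, b.txt} staged={c.txt}
After op 16 (git reset c.txt): modified={a.txt, b.txt, c.txt} staged={none}
After op 17 (git add c.txt): modified={a.txt, b.txt} staged={c.txt}
After op 18 (git add a.txt): modified={b.txt} staged={a.txt, c.txt}
After op 19 (git reset a.txt): modified={a.txt, b.txt} staged={c.txt}
After op 20 (modify c.txt): modified={a.txt, b.txt, c.txt} staged={c.txt}
After op 21 (git add a.txt): modified={b.txt, c.txt} staged={a.txt, c.txt}
After op 22 (modify a.txt): modified={a.txt, b.txt, c.txt} staged={a.txt, c.txt}
After op 23 (git reset a.txt): modified={a.txt, b.txt, c.txt} staged={c.txt}
After op 24 (git commit): modified={a.txt, b.txt, c.txt} staged={none}
Final staged set: {none} -> count=0

Answer: 0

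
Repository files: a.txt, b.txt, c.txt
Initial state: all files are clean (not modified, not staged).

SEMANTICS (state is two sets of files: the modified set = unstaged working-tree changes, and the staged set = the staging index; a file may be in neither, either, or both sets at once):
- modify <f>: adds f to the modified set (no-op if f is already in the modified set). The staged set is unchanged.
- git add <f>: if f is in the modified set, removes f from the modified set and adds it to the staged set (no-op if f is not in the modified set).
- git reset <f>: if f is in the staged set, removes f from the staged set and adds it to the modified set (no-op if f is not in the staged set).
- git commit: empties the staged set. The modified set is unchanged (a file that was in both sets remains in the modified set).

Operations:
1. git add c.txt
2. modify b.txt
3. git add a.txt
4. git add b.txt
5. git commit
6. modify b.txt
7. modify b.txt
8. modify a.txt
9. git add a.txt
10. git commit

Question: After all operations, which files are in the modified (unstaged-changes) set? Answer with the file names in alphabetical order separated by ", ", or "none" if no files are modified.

Answer: b.txt

Derivation:
After op 1 (git add c.txt): modified={none} staged={none}
After op 2 (modify b.txt): modified={b.txt} staged={none}
After op 3 (git add a.txt): modified={b.txt} staged={none}
After op 4 (git add b.txt): modified={none} staged={b.txt}
After op 5 (git commit): modified={none} staged={none}
After op 6 (modify b.txt): modified={b.txt} staged={none}
After op 7 (modify b.txt): modified={b.txt} staged={none}
After op 8 (modify a.txt): modified={a.txt, b.txt} staged={none}
After op 9 (git add a.txt): modified={b.txt} staged={a.txt}
After op 10 (git commit): modified={b.txt} staged={none}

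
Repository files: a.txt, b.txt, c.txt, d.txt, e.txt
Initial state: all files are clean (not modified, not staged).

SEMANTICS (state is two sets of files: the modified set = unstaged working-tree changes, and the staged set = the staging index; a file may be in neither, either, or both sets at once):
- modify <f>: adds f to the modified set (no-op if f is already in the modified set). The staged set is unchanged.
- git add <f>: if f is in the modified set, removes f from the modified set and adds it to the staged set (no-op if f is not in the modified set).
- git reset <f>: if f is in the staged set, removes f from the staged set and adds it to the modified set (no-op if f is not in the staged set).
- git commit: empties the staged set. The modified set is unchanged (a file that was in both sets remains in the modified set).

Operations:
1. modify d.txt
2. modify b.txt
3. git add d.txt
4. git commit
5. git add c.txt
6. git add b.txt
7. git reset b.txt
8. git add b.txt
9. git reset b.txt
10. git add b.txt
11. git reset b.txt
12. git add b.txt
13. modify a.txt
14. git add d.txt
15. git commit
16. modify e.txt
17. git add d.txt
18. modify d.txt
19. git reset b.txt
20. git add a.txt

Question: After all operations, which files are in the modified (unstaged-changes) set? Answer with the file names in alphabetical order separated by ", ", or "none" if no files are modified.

Answer: d.txt, e.txt

Derivation:
After op 1 (modify d.txt): modified={d.txt} staged={none}
After op 2 (modify b.txt): modified={b.txt, d.txt} staged={none}
After op 3 (git add d.txt): modified={b.txt} staged={d.txt}
After op 4 (git commit): modified={b.txt} staged={none}
After op 5 (git add c.txt): modified={b.txt} staged={none}
After op 6 (git add b.txt): modified={none} staged={b.txt}
After op 7 (git reset b.txt): modified={b.txt} staged={none}
After op 8 (git add b.txt): modified={none} staged={b.txt}
After op 9 (git reset b.txt): modified={b.txt} staged={none}
After op 10 (git add b.txt): modified={none} staged={b.txt}
After op 11 (git reset b.txt): modified={b.txt} staged={none}
After op 12 (git add b.txt): modified={none} staged={b.txt}
After op 13 (modify a.txt): modified={a.txt} staged={b.txt}
After op 14 (git add d.txt): modified={a.txt} staged={b.txt}
After op 15 (git commit): modified={a.txt} staged={none}
After op 16 (modify e.txt): modified={a.txt, e.txt} staged={none}
After op 17 (git add d.txt): modified={a.txt, e.txt} staged={none}
After op 18 (modify d.txt): modified={a.txt, d.txt, e.txt} staged={none}
After op 19 (git reset b.txt): modified={a.txt, d.txt, e.txt} staged={none}
After op 20 (git add a.txt): modified={d.txt, e.txt} staged={a.txt}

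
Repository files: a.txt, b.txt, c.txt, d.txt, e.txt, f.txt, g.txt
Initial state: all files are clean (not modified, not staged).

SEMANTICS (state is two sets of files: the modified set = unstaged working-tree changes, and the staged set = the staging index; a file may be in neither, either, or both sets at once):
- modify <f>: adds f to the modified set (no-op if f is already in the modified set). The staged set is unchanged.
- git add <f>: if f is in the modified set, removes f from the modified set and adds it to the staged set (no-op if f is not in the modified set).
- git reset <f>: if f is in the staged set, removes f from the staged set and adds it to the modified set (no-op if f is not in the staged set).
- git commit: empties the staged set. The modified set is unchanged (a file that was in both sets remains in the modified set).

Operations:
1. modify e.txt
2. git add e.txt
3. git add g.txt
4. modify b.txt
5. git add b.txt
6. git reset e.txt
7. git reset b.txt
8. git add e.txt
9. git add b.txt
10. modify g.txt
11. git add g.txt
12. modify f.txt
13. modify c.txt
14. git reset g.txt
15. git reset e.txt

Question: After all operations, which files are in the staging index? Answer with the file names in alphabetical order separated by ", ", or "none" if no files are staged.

Answer: b.txt

Derivation:
After op 1 (modify e.txt): modified={e.txt} staged={none}
After op 2 (git add e.txt): modified={none} staged={e.txt}
After op 3 (git add g.txt): modified={none} staged={e.txt}
After op 4 (modify b.txt): modified={b.txt} staged={e.txt}
After op 5 (git add b.txt): modified={none} staged={b.txt, e.txt}
After op 6 (git reset e.txt): modified={e.txt} staged={b.txt}
After op 7 (git reset b.txt): modified={b.txt, e.txt} staged={none}
After op 8 (git add e.txt): modified={b.txt} staged={e.txt}
After op 9 (git add b.txt): modified={none} staged={b.txt, e.txt}
After op 10 (modify g.txt): modified={g.txt} staged={b.txt, e.txt}
After op 11 (git add g.txt): modified={none} staged={b.txt, e.txt, g.txt}
After op 12 (modify f.txt): modified={f.txt} staged={b.txt, e.txt, g.txt}
After op 13 (modify c.txt): modified={c.txt, f.txt} staged={b.txt, e.txt, g.txt}
After op 14 (git reset g.txt): modified={c.txt, f.txt, g.txt} staged={b.txt, e.txt}
After op 15 (git reset e.txt): modified={c.txt, e.txt, f.txt, g.txt} staged={b.txt}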